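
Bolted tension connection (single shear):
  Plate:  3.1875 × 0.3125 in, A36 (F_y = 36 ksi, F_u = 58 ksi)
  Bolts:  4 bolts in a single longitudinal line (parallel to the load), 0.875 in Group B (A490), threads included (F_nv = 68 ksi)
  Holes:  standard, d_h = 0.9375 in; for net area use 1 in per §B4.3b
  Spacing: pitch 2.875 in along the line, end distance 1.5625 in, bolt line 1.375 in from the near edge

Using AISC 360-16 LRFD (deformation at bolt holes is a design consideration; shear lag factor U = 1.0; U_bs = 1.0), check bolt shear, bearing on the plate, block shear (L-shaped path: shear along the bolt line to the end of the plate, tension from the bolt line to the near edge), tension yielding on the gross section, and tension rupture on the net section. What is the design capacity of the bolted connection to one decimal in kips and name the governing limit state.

Bolt shear: A_b = π(0.875)²/4 = 0.60132 in². φR_n = 0.75 × 68 × 0.60132 × 4 × 1 = 122.7 kips.
Bearing (0.3125 in plate, F_u = 58 ksi): end bolts L_c = 1.5625 − 0.9375/2 = 1.09375, R_n = min(1.2×1.09375×0.3125×58, 2.4×0.875×0.3125×58) = 23.789 kips/bolt; interior L_c = 2.875 − 0.9375 = 1.9375, R_n = 38.063 kips/bolt. φR_n = 0.75 × (1×23.789 + 3×38.063) = 103.5 kips.
Block shear: shear path 1×[1.5625+3×2.875] = 1×10.1875 in, A_gv = 3.1836, A_nv = 1×(10.1875 − 3.5×1)×0.3125 = 2.0898 in²; tension to near edge: (1.375 − 0.5×1)×0.3125 = 0.27344 in². R_n = min(0.6×58×2.0898, 0.6×36×3.1836) + 1.0×58×0.27344 = min(72.725, 68.766) + 15.86 = 84.626 kips. φR_n = 0.75 × 84.626 = 63.5 kips.
Tension yield (gross): A_g = 3.1875×0.3125 = 0.99609 in². φR_n = 0.90 × 36 × 0.99609 = 32.3 kips.
Tension rupture (net): A_n = (3.1875 − 1×1)×0.3125 = 0.68359 in² (U = 1.0, A_e = A_n). φR_n = 0.75 × 58 × 0.68359 = 29.7 kips.
Governing: min(122.7, 103.5, 63.5, 32.3, 29.7) = 29.7 kips → net-section rupture.

29.7 kips (net-section rupture governs)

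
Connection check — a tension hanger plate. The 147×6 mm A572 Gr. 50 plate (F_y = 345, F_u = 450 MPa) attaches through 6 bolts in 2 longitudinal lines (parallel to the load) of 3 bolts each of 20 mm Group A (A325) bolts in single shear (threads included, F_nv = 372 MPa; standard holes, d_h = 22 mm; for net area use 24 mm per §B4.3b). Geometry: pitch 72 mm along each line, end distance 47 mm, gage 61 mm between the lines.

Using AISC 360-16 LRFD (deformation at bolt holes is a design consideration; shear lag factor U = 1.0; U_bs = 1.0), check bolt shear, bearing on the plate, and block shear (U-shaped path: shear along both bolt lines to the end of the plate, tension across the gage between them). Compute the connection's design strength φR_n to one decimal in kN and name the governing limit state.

Bolt shear: A_b = π(20)²/4 = 314.16 mm². φR_n = 0.75 × 372 × 314.16 × 6 × 1 = 525.9 kN.
Bearing (6 mm plate, F_u = 450 MPa): end bolts L_c = 47 − 22/2 = 36, R_n = min(1.2×36×6×450, 2.4×20×6×450) = 116.64 kN/bolt; interior L_c = 72 − 22 = 50, R_n = 129.6 kN/bolt. φR_n = 0.75 × (2×116.64 + 4×129.6) = 563.8 kN.
Block shear: shear path 2×[47+2×72] = 2×191 mm, A_gv = 2292, A_nv = 2×(191 − 2.5×24)×6 = 1572 mm²; tension across gage: (61 − 1×24)×6 = 222 mm². R_n = min(0.6×450×1572, 0.6×345×2292) + 1.0×450×222 = min(424.44, 474.44) + 99.9 = 524.34 kN. φR_n = 0.75 × 524.34 = 393.3 kN.
Governing: min(525.9, 563.8, 393.3) = 393.3 kN → block shear.

393.3 kN (block shear governs)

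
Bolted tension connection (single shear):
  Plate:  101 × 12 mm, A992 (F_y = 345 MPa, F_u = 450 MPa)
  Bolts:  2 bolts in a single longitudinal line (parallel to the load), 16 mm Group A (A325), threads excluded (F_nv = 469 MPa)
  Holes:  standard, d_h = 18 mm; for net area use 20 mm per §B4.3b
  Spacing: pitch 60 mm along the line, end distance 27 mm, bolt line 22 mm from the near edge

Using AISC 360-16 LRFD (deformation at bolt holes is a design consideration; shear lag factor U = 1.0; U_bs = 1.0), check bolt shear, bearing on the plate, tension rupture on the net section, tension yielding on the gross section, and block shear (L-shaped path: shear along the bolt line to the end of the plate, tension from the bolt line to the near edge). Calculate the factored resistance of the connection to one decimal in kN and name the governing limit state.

141.4 kN (bolt shear governs)

Bolt shear: A_b = π(16)²/4 = 201.06 mm². φR_n = 0.75 × 469 × 201.06 × 2 × 1 = 141.4 kN.
Bearing (12 mm plate, F_u = 450 MPa): end bolts L_c = 27 − 18/2 = 18, R_n = min(1.2×18×12×450, 2.4×16×12×450) = 116.64 kN/bolt; interior L_c = 60 − 18 = 42, R_n = 207.36 kN/bolt. φR_n = 0.75 × (1×116.64 + 1×207.36) = 243.0 kN.
Tension rupture (net): A_n = (101 − 1×20)×12 = 972 mm² (U = 1.0, A_e = A_n). φR_n = 0.75 × 450 × 972 = 328.1 kN.
Tension yield (gross): A_g = 101×12 = 1212 mm². φR_n = 0.90 × 345 × 1212 = 376.3 kN.
Block shear: shear path 1×[27+1×60] = 1×87 mm, A_gv = 1044, A_nv = 1×(87 − 1.5×20)×12 = 684 mm²; tension to near edge: (22 − 0.5×20)×12 = 144 mm². R_n = min(0.6×450×684, 0.6×345×1044) + 1.0×450×144 = min(184.68, 216.11) + 64.8 = 249.48 kN. φR_n = 0.75 × 249.48 = 187.1 kN.
Governing: min(141.4, 243.0, 328.1, 376.3, 187.1) = 141.4 kN → bolt shear.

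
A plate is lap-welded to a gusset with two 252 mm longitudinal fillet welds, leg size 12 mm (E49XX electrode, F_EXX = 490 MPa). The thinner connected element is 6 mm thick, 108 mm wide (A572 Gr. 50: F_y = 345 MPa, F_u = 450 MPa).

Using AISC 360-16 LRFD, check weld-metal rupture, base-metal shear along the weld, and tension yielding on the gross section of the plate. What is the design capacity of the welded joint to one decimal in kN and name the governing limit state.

201.2 kN (gross-section yield governs)

Weld metal: throat = 0.707×12 = 8.484 mm, L = 2×252 = 504 mm. φR_n = 0.75 × 0.6 × 490 × 8.484 × 504 = 942.8 kN.
Base metal shear (6 mm plate): yield φR_n = 1.0×0.6×345×6×504 = 626.0 kN; rupture φR_n = 0.75×0.6×450×6×504 = 612.4 kN; take 612.4 kN (rupture).
Tension yield (gross): A_g = 108×6 = 648 mm². φR_n = 0.90 × 345 × 648 = 201.2 kN.
Governing: min(942.8, 612.4, 201.2) = 201.2 kN → gross-section yield.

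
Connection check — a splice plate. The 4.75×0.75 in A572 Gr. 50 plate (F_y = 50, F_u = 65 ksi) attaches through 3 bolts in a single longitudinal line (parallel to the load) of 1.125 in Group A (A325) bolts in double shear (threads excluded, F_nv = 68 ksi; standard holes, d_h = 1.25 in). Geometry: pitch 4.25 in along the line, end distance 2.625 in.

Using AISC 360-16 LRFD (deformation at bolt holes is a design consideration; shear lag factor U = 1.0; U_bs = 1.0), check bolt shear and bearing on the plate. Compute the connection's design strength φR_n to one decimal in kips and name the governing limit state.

Bolt shear: A_b = π(1.125)²/4 = 0.99402 in². φR_n = 0.75 × 68 × 0.99402 × 3 × 2 = 304.2 kips.
Bearing (0.75 in plate, F_u = 65 ksi): end bolts L_c = 2.625 − 1.25/2 = 2, R_n = min(1.2×2×0.75×65, 2.4×1.125×0.75×65) = 117 kips/bolt; interior L_c = 4.25 − 1.25 = 3, R_n = 131.63 kips/bolt. φR_n = 0.75 × (1×117 + 2×131.63) = 285.2 kips.
Governing: min(304.2, 285.2) = 285.2 kips → bearing.

285.2 kips (bearing governs)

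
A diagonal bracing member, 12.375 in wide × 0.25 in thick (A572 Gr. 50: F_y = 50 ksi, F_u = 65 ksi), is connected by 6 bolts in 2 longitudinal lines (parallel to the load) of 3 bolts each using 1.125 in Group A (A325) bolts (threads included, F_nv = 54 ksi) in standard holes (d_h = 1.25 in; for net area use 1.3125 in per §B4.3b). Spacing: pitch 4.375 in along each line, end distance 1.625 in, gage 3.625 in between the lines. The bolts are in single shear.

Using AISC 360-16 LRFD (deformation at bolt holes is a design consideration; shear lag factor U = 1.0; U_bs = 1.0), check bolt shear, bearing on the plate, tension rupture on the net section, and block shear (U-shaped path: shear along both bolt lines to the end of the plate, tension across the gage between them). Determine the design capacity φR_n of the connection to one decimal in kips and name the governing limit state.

Bolt shear: A_b = π(1.125)²/4 = 0.99402 in². φR_n = 0.75 × 54 × 0.99402 × 6 × 1 = 241.5 kips.
Bearing (0.25 in plate, F_u = 65 ksi): end bolts L_c = 1.625 − 1.25/2 = 1, R_n = min(1.2×1×0.25×65, 2.4×1.125×0.25×65) = 19.5 kips/bolt; interior L_c = 4.375 − 1.25 = 3.125, R_n = 43.875 kips/bolt. φR_n = 0.75 × (2×19.5 + 4×43.875) = 160.9 kips.
Tension rupture (net): A_n = (12.375 − 2×1.3125)×0.25 = 2.4375 in² (U = 1.0, A_e = A_n). φR_n = 0.75 × 65 × 2.4375 = 118.8 kips.
Block shear: shear path 2×[1.625+2×4.375] = 2×10.375 in, A_gv = 5.1875, A_nv = 2×(10.375 − 2.5×1.3125)×0.25 = 3.5469 in²; tension across gage: (3.625 − 1×1.3125)×0.25 = 0.57813 in². R_n = min(0.6×65×3.5469, 0.6×50×5.1875) + 1.0×65×0.57813 = min(138.33, 155.63) + 37.578 = 175.91 kips. φR_n = 0.75 × 175.91 = 131.9 kips.
Governing: min(241.5, 160.9, 118.8, 131.9) = 118.8 kips → net-section rupture.

118.8 kips (net-section rupture governs)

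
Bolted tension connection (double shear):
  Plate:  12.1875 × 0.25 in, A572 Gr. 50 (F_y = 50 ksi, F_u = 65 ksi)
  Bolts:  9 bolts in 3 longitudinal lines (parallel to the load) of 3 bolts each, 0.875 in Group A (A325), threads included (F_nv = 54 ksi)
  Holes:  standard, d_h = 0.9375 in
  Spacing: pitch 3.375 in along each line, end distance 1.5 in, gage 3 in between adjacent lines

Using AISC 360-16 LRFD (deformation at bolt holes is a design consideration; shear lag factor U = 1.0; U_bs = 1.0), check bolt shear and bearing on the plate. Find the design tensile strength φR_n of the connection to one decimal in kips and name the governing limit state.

Bolt shear: A_b = π(0.875)²/4 = 0.60132 in². φR_n = 0.75 × 54 × 0.60132 × 9 × 2 = 438.4 kips.
Bearing (0.25 in plate, F_u = 65 ksi): end bolts L_c = 1.5 − 0.9375/2 = 1.03125, R_n = min(1.2×1.03125×0.25×65, 2.4×0.875×0.25×65) = 20.109 kips/bolt; interior L_c = 3.375 − 0.9375 = 2.4375, R_n = 34.125 kips/bolt. φR_n = 0.75 × (3×20.109 + 6×34.125) = 198.8 kips.
Governing: min(438.4, 198.8) = 198.8 kips → bearing.

198.8 kips (bearing governs)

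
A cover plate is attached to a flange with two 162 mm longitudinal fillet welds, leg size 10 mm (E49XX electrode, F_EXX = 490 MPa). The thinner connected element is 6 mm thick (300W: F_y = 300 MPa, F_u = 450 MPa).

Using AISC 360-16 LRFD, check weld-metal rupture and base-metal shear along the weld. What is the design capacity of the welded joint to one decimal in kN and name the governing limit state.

Weld metal: throat = 0.707×10 = 7.07 mm, L = 2×162 = 324 mm. φR_n = 0.75 × 0.6 × 490 × 7.07 × 324 = 505.1 kN.
Base metal shear (6 mm plate): yield φR_n = 1.0×0.6×300×6×324 = 349.9 kN; rupture φR_n = 0.75×0.6×450×6×324 = 393.7 kN; take 349.9 kN (yield).
Governing: min(505.1, 349.9) = 349.9 kN → base-metal shear.

349.9 kN (base-metal shear governs)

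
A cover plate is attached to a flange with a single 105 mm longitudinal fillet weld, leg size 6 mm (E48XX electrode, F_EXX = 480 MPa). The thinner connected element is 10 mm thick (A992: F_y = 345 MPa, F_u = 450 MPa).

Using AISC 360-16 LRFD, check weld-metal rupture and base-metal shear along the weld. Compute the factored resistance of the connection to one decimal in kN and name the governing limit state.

Weld metal: throat = 0.707×6 = 4.242 mm, L = 105 mm. φR_n = 0.75 × 0.6 × 480 × 4.242 × 105 = 96.2 kN.
Base metal shear (10 mm plate): yield φR_n = 1.0×0.6×345×10×105 = 217.4 kN; rupture φR_n = 0.75×0.6×450×10×105 = 212.6 kN; take 212.6 kN (rupture).
Governing: min(96.2, 212.6) = 96.2 kN → weld metal.

96.2 kN (weld metal governs)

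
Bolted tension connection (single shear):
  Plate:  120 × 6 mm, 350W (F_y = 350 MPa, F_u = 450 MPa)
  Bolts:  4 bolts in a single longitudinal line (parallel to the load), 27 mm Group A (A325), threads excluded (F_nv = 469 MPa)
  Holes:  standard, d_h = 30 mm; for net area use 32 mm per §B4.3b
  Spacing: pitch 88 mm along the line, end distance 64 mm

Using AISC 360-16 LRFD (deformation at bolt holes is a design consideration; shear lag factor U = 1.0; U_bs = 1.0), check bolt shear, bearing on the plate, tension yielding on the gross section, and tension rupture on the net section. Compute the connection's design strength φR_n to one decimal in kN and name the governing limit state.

Bolt shear: A_b = π(27)²/4 = 572.56 mm². φR_n = 0.75 × 469 × 572.56 × 4 × 1 = 805.6 kN.
Bearing (6 mm plate, F_u = 450 MPa): end bolts L_c = 64 − 30/2 = 49, R_n = min(1.2×49×6×450, 2.4×27×6×450) = 158.76 kN/bolt; interior L_c = 88 − 30 = 58, R_n = 174.96 kN/bolt. φR_n = 0.75 × (1×158.76 + 3×174.96) = 512.7 kN.
Tension yield (gross): A_g = 120×6 = 720 mm². φR_n = 0.90 × 350 × 720 = 226.8 kN.
Tension rupture (net): A_n = (120 − 1×32)×6 = 528 mm² (U = 1.0, A_e = A_n). φR_n = 0.75 × 450 × 528 = 178.2 kN.
Governing: min(805.6, 512.7, 226.8, 178.2) = 178.2 kN → net-section rupture.

178.2 kN (net-section rupture governs)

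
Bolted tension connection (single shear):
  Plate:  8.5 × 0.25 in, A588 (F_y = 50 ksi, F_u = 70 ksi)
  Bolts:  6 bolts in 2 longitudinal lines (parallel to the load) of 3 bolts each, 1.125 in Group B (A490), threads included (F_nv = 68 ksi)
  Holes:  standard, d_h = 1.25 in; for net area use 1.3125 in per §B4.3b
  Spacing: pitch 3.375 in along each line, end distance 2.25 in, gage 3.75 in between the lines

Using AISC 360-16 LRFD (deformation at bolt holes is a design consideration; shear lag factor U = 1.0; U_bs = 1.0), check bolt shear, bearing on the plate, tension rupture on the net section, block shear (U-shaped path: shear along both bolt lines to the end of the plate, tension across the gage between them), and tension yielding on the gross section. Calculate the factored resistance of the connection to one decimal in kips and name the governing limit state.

77.1 kips (net-section rupture governs)

Bolt shear: A_b = π(1.125)²/4 = 0.99402 in². φR_n = 0.75 × 68 × 0.99402 × 6 × 1 = 304.2 kips.
Bearing (0.25 in plate, F_u = 70 ksi): end bolts L_c = 2.25 − 1.25/2 = 1.625, R_n = min(1.2×1.625×0.25×70, 2.4×1.125×0.25×70) = 34.125 kips/bolt; interior L_c = 3.375 − 1.25 = 2.125, R_n = 44.625 kips/bolt. φR_n = 0.75 × (2×34.125 + 4×44.625) = 185.1 kips.
Tension rupture (net): A_n = (8.5 − 2×1.3125)×0.25 = 1.4688 in² (U = 1.0, A_e = A_n). φR_n = 0.75 × 70 × 1.4688 = 77.1 kips.
Block shear: shear path 2×[2.25+2×3.375] = 2×9 in, A_gv = 4.5, A_nv = 2×(9 − 2.5×1.3125)×0.25 = 2.8594 in²; tension across gage: (3.75 − 1×1.3125)×0.25 = 0.60938 in². R_n = min(0.6×70×2.8594, 0.6×50×4.5) + 1.0×70×0.60938 = min(120.09, 135) + 42.657 = 162.75 kips. φR_n = 0.75 × 162.75 = 122.1 kips.
Tension yield (gross): A_g = 8.5×0.25 = 2.125 in². φR_n = 0.90 × 50 × 2.125 = 95.6 kips.
Governing: min(304.2, 185.1, 77.1, 122.1, 95.6) = 77.1 kips → net-section rupture.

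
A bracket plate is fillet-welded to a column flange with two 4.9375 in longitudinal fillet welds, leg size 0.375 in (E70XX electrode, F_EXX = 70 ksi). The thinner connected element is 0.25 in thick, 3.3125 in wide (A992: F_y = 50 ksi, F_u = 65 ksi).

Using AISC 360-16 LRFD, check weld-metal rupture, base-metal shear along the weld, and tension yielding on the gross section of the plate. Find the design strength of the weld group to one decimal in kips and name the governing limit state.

37.3 kips (gross-section yield governs)

Weld metal: throat = 0.707×0.375 = 0.26513 in, L = 2×4.9375 = 9.875 in. φR_n = 0.75 × 0.6 × 70 × 0.26513 × 9.875 = 82.5 kips.
Base metal shear (0.25 in plate): yield φR_n = 1.0×0.6×50×0.25×9.875 = 74.1 kips; rupture φR_n = 0.75×0.6×65×0.25×9.875 = 72.2 kips; take 72.2 kips (rupture).
Tension yield (gross): A_g = 3.3125×0.25 = 0.82813 in². φR_n = 0.90 × 50 × 0.82813 = 37.3 kips.
Governing: min(82.5, 72.2, 37.3) = 37.3 kips → gross-section yield.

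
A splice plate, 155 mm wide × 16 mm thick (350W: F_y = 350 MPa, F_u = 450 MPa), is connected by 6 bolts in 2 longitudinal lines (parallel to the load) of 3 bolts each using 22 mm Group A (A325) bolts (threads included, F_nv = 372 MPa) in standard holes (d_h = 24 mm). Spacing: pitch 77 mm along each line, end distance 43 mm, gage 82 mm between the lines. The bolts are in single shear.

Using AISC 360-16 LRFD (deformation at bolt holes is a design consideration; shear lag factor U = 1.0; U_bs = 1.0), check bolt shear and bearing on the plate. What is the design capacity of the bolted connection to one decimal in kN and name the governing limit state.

Bolt shear: A_b = π(22)²/4 = 380.13 mm². φR_n = 0.75 × 372 × 380.13 × 6 × 1 = 636.3 kN.
Bearing (16 mm plate, F_u = 450 MPa): end bolts L_c = 43 − 24/2 = 31, R_n = min(1.2×31×16×450, 2.4×22×16×450) = 267.84 kN/bolt; interior L_c = 77 − 24 = 53, R_n = 380.16 kN/bolt. φR_n = 0.75 × (2×267.84 + 4×380.16) = 1542.2 kN.
Governing: min(636.3, 1542.2) = 636.3 kN → bolt shear.

636.3 kN (bolt shear governs)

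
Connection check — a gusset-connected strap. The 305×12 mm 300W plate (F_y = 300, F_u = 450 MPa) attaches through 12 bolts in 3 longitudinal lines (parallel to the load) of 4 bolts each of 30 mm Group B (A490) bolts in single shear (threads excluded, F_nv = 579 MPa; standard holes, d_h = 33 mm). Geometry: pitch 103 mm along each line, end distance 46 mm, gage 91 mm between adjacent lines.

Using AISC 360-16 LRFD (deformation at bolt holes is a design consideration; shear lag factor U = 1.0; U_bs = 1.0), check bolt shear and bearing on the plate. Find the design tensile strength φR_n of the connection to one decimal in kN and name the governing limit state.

Bolt shear: A_b = π(30)²/4 = 706.86 mm². φR_n = 0.75 × 579 × 706.86 × 12 × 1 = 3683.4 kN.
Bearing (12 mm plate, F_u = 450 MPa): end bolts L_c = 46 − 33/2 = 29.5, R_n = min(1.2×29.5×12×450, 2.4×30×12×450) = 191.16 kN/bolt; interior L_c = 103 − 33 = 70, R_n = 388.8 kN/bolt. φR_n = 0.75 × (3×191.16 + 9×388.8) = 3054.5 kN.
Governing: min(3683.4, 3054.5) = 3054.5 kN → bearing.

3054.5 kN (bearing governs)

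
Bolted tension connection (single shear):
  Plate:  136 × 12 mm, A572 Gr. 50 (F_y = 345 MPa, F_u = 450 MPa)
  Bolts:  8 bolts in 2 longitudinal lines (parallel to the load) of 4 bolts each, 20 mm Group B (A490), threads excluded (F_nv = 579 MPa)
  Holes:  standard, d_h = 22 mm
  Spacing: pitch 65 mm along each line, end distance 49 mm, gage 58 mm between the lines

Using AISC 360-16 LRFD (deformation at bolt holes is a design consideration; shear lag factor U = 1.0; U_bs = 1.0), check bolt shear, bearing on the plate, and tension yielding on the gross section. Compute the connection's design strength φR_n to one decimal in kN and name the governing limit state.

Bolt shear: A_b = π(20)²/4 = 314.16 mm². φR_n = 0.75 × 579 × 314.16 × 8 × 1 = 1091.4 kN.
Bearing (12 mm plate, F_u = 450 MPa): end bolts L_c = 49 − 22/2 = 38, R_n = min(1.2×38×12×450, 2.4×20×12×450) = 246.24 kN/bolt; interior L_c = 65 − 22 = 43, R_n = 259.2 kN/bolt. φR_n = 0.75 × (2×246.24 + 6×259.2) = 1535.8 kN.
Tension yield (gross): A_g = 136×12 = 1632 mm². φR_n = 0.90 × 345 × 1632 = 506.7 kN.
Governing: min(1091.4, 1535.8, 506.7) = 506.7 kN → gross-section yield.

506.7 kN (gross-section yield governs)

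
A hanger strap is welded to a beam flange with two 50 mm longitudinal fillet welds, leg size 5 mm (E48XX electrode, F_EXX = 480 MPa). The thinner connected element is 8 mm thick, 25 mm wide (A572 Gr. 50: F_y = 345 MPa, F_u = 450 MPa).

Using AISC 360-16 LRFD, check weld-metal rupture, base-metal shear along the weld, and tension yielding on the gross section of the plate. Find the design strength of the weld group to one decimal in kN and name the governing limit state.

62.1 kN (gross-section yield governs)

Weld metal: throat = 0.707×5 = 3.535 mm, L = 2×50 = 100 mm. φR_n = 0.75 × 0.6 × 480 × 3.535 × 100 = 76.4 kN.
Base metal shear (8 mm plate): yield φR_n = 1.0×0.6×345×8×100 = 165.6 kN; rupture φR_n = 0.75×0.6×450×8×100 = 162.0 kN; take 162.0 kN (rupture).
Tension yield (gross): A_g = 25×8 = 200 mm². φR_n = 0.90 × 345 × 200 = 62.1 kN.
Governing: min(76.4, 162.0, 62.1) = 62.1 kN → gross-section yield.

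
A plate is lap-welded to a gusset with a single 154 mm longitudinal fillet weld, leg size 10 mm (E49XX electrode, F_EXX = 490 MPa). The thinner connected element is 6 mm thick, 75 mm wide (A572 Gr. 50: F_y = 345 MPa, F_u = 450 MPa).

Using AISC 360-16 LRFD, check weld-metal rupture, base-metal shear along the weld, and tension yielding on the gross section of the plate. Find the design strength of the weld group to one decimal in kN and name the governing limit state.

Weld metal: throat = 0.707×10 = 7.07 mm, L = 154 mm. φR_n = 0.75 × 0.6 × 490 × 7.07 × 154 = 240.1 kN.
Base metal shear (6 mm plate): yield φR_n = 1.0×0.6×345×6×154 = 191.3 kN; rupture φR_n = 0.75×0.6×450×6×154 = 187.1 kN; take 187.1 kN (rupture).
Tension yield (gross): A_g = 75×6 = 450 mm². φR_n = 0.90 × 345 × 450 = 139.7 kN.
Governing: min(240.1, 187.1, 139.7) = 139.7 kN → gross-section yield.

139.7 kN (gross-section yield governs)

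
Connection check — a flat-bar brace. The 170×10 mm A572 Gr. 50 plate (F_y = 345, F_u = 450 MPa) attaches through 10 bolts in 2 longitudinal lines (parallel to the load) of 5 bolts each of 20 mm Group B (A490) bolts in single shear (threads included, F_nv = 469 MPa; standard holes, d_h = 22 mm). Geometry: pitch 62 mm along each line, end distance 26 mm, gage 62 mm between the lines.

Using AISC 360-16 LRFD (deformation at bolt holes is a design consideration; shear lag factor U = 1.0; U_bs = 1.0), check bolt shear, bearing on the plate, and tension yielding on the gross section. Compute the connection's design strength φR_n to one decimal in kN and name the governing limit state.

527.9 kN (gross-section yield governs)

Bolt shear: A_b = π(20)²/4 = 314.16 mm². φR_n = 0.75 × 469 × 314.16 × 10 × 1 = 1105.1 kN.
Bearing (10 mm plate, F_u = 450 MPa): end bolts L_c = 26 − 22/2 = 15, R_n = min(1.2×15×10×450, 2.4×20×10×450) = 81 kN/bolt; interior L_c = 62 − 22 = 40, R_n = 216 kN/bolt. φR_n = 0.75 × (2×81 + 8×216) = 1417.5 kN.
Tension yield (gross): A_g = 170×10 = 1700 mm². φR_n = 0.90 × 345 × 1700 = 527.9 kN.
Governing: min(1105.1, 1417.5, 527.9) = 527.9 kN → gross-section yield.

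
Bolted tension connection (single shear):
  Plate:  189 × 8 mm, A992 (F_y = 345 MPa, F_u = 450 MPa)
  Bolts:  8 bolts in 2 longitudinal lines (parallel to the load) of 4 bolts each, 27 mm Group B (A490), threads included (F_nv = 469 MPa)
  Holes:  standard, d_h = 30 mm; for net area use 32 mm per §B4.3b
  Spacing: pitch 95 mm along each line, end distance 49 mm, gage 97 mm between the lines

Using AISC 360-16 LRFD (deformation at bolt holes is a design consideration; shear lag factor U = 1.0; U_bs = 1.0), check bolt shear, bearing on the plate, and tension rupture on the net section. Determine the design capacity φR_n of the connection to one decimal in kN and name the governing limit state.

Bolt shear: A_b = π(27)²/4 = 572.56 mm². φR_n = 0.75 × 469 × 572.56 × 8 × 1 = 1611.2 kN.
Bearing (8 mm plate, F_u = 450 MPa): end bolts L_c = 49 − 30/2 = 34, R_n = min(1.2×34×8×450, 2.4×27×8×450) = 146.88 kN/bolt; interior L_c = 95 − 30 = 65, R_n = 233.28 kN/bolt. φR_n = 0.75 × (2×146.88 + 6×233.28) = 1270.1 kN.
Tension rupture (net): A_n = (189 − 2×32)×8 = 1000 mm² (U = 1.0, A_e = A_n). φR_n = 0.75 × 450 × 1000 = 337.5 kN.
Governing: min(1611.2, 1270.1, 337.5) = 337.5 kN → net-section rupture.

337.5 kN (net-section rupture governs)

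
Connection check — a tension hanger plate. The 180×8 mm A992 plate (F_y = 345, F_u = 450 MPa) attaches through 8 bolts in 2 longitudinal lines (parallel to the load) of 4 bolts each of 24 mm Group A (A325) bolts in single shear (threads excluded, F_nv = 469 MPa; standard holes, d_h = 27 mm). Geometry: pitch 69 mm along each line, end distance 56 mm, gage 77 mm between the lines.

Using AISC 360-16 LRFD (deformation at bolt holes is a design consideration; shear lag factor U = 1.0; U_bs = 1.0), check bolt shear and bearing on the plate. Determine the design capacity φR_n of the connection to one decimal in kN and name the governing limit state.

1091.9 kN (bearing governs)

Bolt shear: A_b = π(24)²/4 = 452.39 mm². φR_n = 0.75 × 469 × 452.39 × 8 × 1 = 1273.0 kN.
Bearing (8 mm plate, F_u = 450 MPa): end bolts L_c = 56 − 27/2 = 42.5, R_n = min(1.2×42.5×8×450, 2.4×24×8×450) = 183.6 kN/bolt; interior L_c = 69 − 27 = 42, R_n = 181.44 kN/bolt. φR_n = 0.75 × (2×183.6 + 6×181.44) = 1091.9 kN.
Governing: min(1273.0, 1091.9) = 1091.9 kN → bearing.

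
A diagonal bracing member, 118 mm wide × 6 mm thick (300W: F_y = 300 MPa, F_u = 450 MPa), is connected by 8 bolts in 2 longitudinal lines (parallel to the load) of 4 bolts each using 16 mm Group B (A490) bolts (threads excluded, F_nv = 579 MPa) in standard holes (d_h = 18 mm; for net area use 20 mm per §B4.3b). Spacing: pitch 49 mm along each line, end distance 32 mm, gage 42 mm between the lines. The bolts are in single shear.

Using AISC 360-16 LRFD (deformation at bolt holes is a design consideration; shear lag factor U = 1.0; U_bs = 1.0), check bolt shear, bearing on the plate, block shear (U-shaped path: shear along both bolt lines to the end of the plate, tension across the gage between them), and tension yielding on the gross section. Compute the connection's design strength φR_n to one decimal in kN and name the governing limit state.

191.2 kN (gross-section yield governs)

Bolt shear: A_b = π(16)²/4 = 201.06 mm². φR_n = 0.75 × 579 × 201.06 × 8 × 1 = 698.5 kN.
Bearing (6 mm plate, F_u = 450 MPa): end bolts L_c = 32 − 18/2 = 23, R_n = min(1.2×23×6×450, 2.4×16×6×450) = 74.52 kN/bolt; interior L_c = 49 − 18 = 31, R_n = 100.44 kN/bolt. φR_n = 0.75 × (2×74.52 + 6×100.44) = 563.8 kN.
Block shear: shear path 2×[32+3×49] = 2×179 mm, A_gv = 2148, A_nv = 2×(179 − 3.5×20)×6 = 1308 mm²; tension across gage: (42 − 1×20)×6 = 132 mm². R_n = min(0.6×450×1308, 0.6×300×2148) + 1.0×450×132 = min(353.16, 386.64) + 59.4 = 412.56 kN. φR_n = 0.75 × 412.56 = 309.4 kN.
Tension yield (gross): A_g = 118×6 = 708 mm². φR_n = 0.90 × 300 × 708 = 191.2 kN.
Governing: min(698.5, 563.8, 309.4, 191.2) = 191.2 kN → gross-section yield.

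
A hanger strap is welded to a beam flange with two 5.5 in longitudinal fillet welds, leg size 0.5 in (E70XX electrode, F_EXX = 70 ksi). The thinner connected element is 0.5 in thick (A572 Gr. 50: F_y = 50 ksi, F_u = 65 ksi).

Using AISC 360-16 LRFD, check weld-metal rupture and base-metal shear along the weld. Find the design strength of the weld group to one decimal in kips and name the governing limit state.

Weld metal: throat = 0.707×0.5 = 0.3535 in, L = 2×5.5 = 11 in. φR_n = 0.75 × 0.6 × 70 × 0.3535 × 11 = 122.5 kips.
Base metal shear (0.5 in plate): yield φR_n = 1.0×0.6×50×0.5×11 = 165.0 kips; rupture φR_n = 0.75×0.6×65×0.5×11 = 160.9 kips; take 160.9 kips (rupture).
Governing: min(122.5, 160.9) = 122.5 kips → weld metal.

122.5 kips (weld metal governs)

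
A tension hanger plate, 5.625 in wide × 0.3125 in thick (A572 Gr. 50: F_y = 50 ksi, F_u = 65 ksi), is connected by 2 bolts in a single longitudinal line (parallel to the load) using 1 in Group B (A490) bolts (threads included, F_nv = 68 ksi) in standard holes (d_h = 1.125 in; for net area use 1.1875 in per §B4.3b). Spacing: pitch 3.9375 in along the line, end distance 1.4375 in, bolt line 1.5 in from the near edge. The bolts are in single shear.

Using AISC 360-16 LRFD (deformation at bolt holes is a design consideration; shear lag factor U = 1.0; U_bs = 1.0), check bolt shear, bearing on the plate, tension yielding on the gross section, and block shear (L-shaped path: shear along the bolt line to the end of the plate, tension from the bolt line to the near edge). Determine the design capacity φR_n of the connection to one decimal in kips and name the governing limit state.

Bolt shear: A_b = π(1)²/4 = 0.7854 in². φR_n = 0.75 × 68 × 0.7854 × 2 × 1 = 80.1 kips.
Bearing (0.3125 in plate, F_u = 65 ksi): end bolts L_c = 1.4375 − 1.125/2 = 0.875, R_n = min(1.2×0.875×0.3125×65, 2.4×1×0.3125×65) = 21.328 kips/bolt; interior L_c = 3.9375 − 1.125 = 2.8125, R_n = 48.75 kips/bolt. φR_n = 0.75 × (1×21.328 + 1×48.75) = 52.6 kips.
Tension yield (gross): A_g = 5.625×0.3125 = 1.7578 in². φR_n = 0.90 × 50 × 1.7578 = 79.1 kips.
Block shear: shear path 1×[1.4375+1×3.9375] = 1×5.375 in, A_gv = 1.6797, A_nv = 1×(5.375 − 1.5×1.1875)×0.3125 = 1.123 in²; tension to near edge: (1.5 − 0.5×1.1875)×0.3125 = 0.2832 in². R_n = min(0.6×65×1.123, 0.6×50×1.6797) + 1.0×65×0.2832 = min(43.797, 50.391) + 18.408 = 62.205 kips. φR_n = 0.75 × 62.205 = 46.7 kips.
Governing: min(80.1, 52.6, 79.1, 46.7) = 46.7 kips → block shear.

46.7 kips (block shear governs)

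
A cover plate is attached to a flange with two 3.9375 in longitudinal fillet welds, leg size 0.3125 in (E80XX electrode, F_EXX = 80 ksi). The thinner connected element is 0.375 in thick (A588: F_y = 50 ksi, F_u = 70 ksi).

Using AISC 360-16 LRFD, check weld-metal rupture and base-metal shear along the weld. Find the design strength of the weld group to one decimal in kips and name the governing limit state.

62.6 kips (weld metal governs)

Weld metal: throat = 0.707×0.3125 = 0.22094 in, L = 2×3.9375 = 7.875 in. φR_n = 0.75 × 0.6 × 80 × 0.22094 × 7.875 = 62.6 kips.
Base metal shear (0.375 in plate): yield φR_n = 1.0×0.6×50×0.375×7.875 = 88.6 kips; rupture φR_n = 0.75×0.6×70×0.375×7.875 = 93.0 kips; take 88.6 kips (yield).
Governing: min(62.6, 88.6) = 62.6 kips → weld metal.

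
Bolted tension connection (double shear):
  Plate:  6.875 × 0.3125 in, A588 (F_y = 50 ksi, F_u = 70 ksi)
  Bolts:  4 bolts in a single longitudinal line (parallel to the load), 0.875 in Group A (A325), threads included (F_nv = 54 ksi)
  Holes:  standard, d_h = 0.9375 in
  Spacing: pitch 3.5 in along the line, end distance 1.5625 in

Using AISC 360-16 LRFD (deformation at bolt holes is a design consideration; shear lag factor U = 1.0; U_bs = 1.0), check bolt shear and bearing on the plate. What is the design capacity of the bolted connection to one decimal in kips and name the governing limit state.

Bolt shear: A_b = π(0.875)²/4 = 0.60132 in². φR_n = 0.75 × 54 × 0.60132 × 4 × 2 = 194.8 kips.
Bearing (0.3125 in plate, F_u = 70 ksi): end bolts L_c = 1.5625 − 0.9375/2 = 1.09375, R_n = min(1.2×1.09375×0.3125×70, 2.4×0.875×0.3125×70) = 28.711 kips/bolt; interior L_c = 3.5 − 0.9375 = 2.5625, R_n = 45.938 kips/bolt. φR_n = 0.75 × (1×28.711 + 3×45.938) = 124.9 kips.
Governing: min(194.8, 124.9) = 124.9 kips → bearing.

124.9 kips (bearing governs)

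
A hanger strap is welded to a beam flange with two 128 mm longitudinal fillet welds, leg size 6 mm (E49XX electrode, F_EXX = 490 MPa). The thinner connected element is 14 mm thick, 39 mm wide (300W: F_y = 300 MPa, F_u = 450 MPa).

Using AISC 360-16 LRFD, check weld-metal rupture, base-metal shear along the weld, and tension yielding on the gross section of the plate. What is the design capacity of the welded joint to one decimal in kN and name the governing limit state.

147.4 kN (gross-section yield governs)

Weld metal: throat = 0.707×6 = 4.242 mm, L = 2×128 = 256 mm. φR_n = 0.75 × 0.6 × 490 × 4.242 × 256 = 239.5 kN.
Base metal shear (14 mm plate): yield φR_n = 1.0×0.6×300×14×256 = 645.1 kN; rupture φR_n = 0.75×0.6×450×14×256 = 725.8 kN; take 645.1 kN (yield).
Tension yield (gross): A_g = 39×14 = 546 mm². φR_n = 0.90 × 300 × 546 = 147.4 kN.
Governing: min(239.5, 645.1, 147.4) = 147.4 kN → gross-section yield.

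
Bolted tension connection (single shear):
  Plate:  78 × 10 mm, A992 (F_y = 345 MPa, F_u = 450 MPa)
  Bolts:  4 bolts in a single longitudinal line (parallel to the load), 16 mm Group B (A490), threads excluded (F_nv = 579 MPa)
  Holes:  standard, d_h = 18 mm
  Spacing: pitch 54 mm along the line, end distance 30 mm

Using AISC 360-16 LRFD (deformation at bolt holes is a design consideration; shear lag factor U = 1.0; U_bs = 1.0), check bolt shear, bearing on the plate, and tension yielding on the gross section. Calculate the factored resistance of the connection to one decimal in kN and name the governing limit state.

Bolt shear: A_b = π(16)²/4 = 201.06 mm². φR_n = 0.75 × 579 × 201.06 × 4 × 1 = 349.2 kN.
Bearing (10 mm plate, F_u = 450 MPa): end bolts L_c = 30 − 18/2 = 21, R_n = min(1.2×21×10×450, 2.4×16×10×450) = 113.4 kN/bolt; interior L_c = 54 − 18 = 36, R_n = 172.8 kN/bolt. φR_n = 0.75 × (1×113.4 + 3×172.8) = 473.9 kN.
Tension yield (gross): A_g = 78×10 = 780 mm². φR_n = 0.90 × 345 × 780 = 242.2 kN.
Governing: min(349.2, 473.9, 242.2) = 242.2 kN → gross-section yield.

242.2 kN (gross-section yield governs)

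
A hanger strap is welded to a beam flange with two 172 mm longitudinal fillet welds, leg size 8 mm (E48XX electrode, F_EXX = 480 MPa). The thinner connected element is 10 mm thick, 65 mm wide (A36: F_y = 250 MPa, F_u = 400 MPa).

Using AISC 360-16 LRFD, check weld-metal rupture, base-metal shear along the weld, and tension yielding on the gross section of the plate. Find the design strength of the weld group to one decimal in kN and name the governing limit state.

Weld metal: throat = 0.707×8 = 5.656 mm, L = 2×172 = 344 mm. φR_n = 0.75 × 0.6 × 480 × 5.656 × 344 = 420.3 kN.
Base metal shear (10 mm plate): yield φR_n = 1.0×0.6×250×10×344 = 516.0 kN; rupture φR_n = 0.75×0.6×400×10×344 = 619.2 kN; take 516.0 kN (yield).
Tension yield (gross): A_g = 65×10 = 650 mm². φR_n = 0.90 × 250 × 650 = 146.3 kN.
Governing: min(420.3, 516.0, 146.3) = 146.3 kN → gross-section yield.

146.3 kN (gross-section yield governs)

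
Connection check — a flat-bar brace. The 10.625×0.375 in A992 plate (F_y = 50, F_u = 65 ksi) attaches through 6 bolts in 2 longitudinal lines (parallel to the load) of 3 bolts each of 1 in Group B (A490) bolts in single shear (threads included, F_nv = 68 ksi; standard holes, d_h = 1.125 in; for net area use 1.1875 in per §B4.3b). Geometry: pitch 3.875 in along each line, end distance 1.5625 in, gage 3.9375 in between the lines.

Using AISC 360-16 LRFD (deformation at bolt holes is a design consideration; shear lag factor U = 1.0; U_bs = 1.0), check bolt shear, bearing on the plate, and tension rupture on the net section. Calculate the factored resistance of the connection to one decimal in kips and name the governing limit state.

Bolt shear: A_b = π(1)²/4 = 0.7854 in². φR_n = 0.75 × 68 × 0.7854 × 6 × 1 = 240.3 kips.
Bearing (0.375 in plate, F_u = 65 ksi): end bolts L_c = 1.5625 − 1.125/2 = 1, R_n = min(1.2×1×0.375×65, 2.4×1×0.375×65) = 29.25 kips/bolt; interior L_c = 3.875 − 1.125 = 2.75, R_n = 58.5 kips/bolt. φR_n = 0.75 × (2×29.25 + 4×58.5) = 219.4 kips.
Tension rupture (net): A_n = (10.625 − 2×1.1875)×0.375 = 3.0938 in² (U = 1.0, A_e = A_n). φR_n = 0.75 × 65 × 3.0938 = 150.8 kips.
Governing: min(240.3, 219.4, 150.8) = 150.8 kips → net-section rupture.

150.8 kips (net-section rupture governs)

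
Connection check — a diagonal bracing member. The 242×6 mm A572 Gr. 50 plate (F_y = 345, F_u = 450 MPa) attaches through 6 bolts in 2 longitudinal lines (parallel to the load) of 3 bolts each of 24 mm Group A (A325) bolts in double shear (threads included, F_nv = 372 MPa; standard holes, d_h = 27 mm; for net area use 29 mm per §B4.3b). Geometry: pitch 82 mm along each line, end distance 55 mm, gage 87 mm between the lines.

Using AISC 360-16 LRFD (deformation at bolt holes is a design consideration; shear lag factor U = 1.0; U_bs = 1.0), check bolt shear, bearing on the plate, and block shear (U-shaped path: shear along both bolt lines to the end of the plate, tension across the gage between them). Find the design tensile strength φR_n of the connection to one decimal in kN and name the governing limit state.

473.4 kN (block shear governs)

Bolt shear: A_b = π(24)²/4 = 452.39 mm². φR_n = 0.75 × 372 × 452.39 × 6 × 2 = 1514.6 kN.
Bearing (6 mm plate, F_u = 450 MPa): end bolts L_c = 55 − 27/2 = 41.5, R_n = min(1.2×41.5×6×450, 2.4×24×6×450) = 134.46 kN/bolt; interior L_c = 82 − 27 = 55, R_n = 155.52 kN/bolt. φR_n = 0.75 × (2×134.46 + 4×155.52) = 668.3 kN.
Block shear: shear path 2×[55+2×82] = 2×219 mm, A_gv = 2628, A_nv = 2×(219 − 2.5×29)×6 = 1758 mm²; tension across gage: (87 − 1×29)×6 = 348 mm². R_n = min(0.6×450×1758, 0.6×345×2628) + 1.0×450×348 = min(474.66, 544) + 156.6 = 631.26 kN. φR_n = 0.75 × 631.26 = 473.4 kN.
Governing: min(1514.6, 668.3, 473.4) = 473.4 kN → block shear.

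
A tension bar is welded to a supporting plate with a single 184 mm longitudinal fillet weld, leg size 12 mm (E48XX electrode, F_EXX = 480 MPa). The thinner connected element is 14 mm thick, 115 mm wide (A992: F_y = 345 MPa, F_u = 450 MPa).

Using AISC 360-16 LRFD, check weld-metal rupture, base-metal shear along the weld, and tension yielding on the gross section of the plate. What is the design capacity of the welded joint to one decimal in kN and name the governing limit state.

Weld metal: throat = 0.707×12 = 8.484 mm, L = 184 mm. φR_n = 0.75 × 0.6 × 480 × 8.484 × 184 = 337.2 kN.
Base metal shear (14 mm plate): yield φR_n = 1.0×0.6×345×14×184 = 533.2 kN; rupture φR_n = 0.75×0.6×450×14×184 = 521.6 kN; take 521.6 kN (rupture).
Tension yield (gross): A_g = 115×14 = 1610 mm². φR_n = 0.90 × 345 × 1610 = 499.9 kN.
Governing: min(337.2, 521.6, 499.9) = 337.2 kN → weld metal.

337.2 kN (weld metal governs)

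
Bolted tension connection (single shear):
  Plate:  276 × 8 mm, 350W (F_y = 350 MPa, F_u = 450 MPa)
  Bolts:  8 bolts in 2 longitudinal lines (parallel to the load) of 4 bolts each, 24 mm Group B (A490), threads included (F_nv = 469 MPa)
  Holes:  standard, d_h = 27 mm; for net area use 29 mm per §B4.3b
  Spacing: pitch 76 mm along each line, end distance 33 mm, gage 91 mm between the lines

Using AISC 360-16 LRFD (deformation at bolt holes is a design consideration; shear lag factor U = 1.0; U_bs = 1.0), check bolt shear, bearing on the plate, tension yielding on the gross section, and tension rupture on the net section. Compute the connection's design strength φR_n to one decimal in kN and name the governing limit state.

588.6 kN (net-section rupture governs)

Bolt shear: A_b = π(24)²/4 = 452.39 mm². φR_n = 0.75 × 469 × 452.39 × 8 × 1 = 1273.0 kN.
Bearing (8 mm plate, F_u = 450 MPa): end bolts L_c = 33 − 27/2 = 19.5, R_n = min(1.2×19.5×8×450, 2.4×24×8×450) = 84.24 kN/bolt; interior L_c = 76 − 27 = 49, R_n = 207.36 kN/bolt. φR_n = 0.75 × (2×84.24 + 6×207.36) = 1059.5 kN.
Tension yield (gross): A_g = 276×8 = 2208 mm². φR_n = 0.90 × 350 × 2208 = 695.5 kN.
Tension rupture (net): A_n = (276 − 2×29)×8 = 1744 mm² (U = 1.0, A_e = A_n). φR_n = 0.75 × 450 × 1744 = 588.6 kN.
Governing: min(1273.0, 1059.5, 695.5, 588.6) = 588.6 kN → net-section rupture.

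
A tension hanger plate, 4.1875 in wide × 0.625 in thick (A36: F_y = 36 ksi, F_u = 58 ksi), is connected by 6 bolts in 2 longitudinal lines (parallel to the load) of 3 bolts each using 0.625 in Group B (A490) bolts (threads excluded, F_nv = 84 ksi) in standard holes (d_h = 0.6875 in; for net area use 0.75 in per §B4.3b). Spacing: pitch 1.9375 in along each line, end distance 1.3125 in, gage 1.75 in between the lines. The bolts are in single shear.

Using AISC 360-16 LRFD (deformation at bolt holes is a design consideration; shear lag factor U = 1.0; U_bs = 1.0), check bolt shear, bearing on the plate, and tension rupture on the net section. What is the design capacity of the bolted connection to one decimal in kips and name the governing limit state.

73.1 kips (net-section rupture governs)

Bolt shear: A_b = π(0.625)²/4 = 0.3068 in². φR_n = 0.75 × 84 × 0.3068 × 6 × 1 = 116.0 kips.
Bearing (0.625 in plate, F_u = 58 ksi): end bolts L_c = 1.3125 − 0.6875/2 = 0.96875, R_n = min(1.2×0.96875×0.625×58, 2.4×0.625×0.625×58) = 42.141 kips/bolt; interior L_c = 1.9375 − 0.6875 = 1.25, R_n = 54.375 kips/bolt. φR_n = 0.75 × (2×42.141 + 4×54.375) = 226.3 kips.
Tension rupture (net): A_n = (4.1875 − 2×0.75)×0.625 = 1.6797 in² (U = 1.0, A_e = A_n). φR_n = 0.75 × 58 × 1.6797 = 73.1 kips.
Governing: min(116.0, 226.3, 73.1) = 73.1 kips → net-section rupture.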